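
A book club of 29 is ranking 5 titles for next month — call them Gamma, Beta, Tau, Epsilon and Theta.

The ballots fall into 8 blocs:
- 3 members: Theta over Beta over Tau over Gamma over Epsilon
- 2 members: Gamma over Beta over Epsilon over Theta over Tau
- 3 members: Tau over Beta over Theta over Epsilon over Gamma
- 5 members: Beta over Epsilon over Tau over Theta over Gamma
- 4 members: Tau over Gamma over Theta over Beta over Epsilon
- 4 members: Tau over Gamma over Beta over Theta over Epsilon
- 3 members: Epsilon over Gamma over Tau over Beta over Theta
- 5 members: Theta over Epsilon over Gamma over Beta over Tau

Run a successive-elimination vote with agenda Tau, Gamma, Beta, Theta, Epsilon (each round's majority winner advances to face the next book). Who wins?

Round 1: Tau vs Gamma — 19–10, Tau advances.
Round 2: Tau vs Beta — 14–15, Beta advances.
Round 3: Beta vs Theta — 17–12, Beta advances.
Round 4: Beta vs Epsilon — 21–8, Beta advances.
The agenda winner is Beta.

Beta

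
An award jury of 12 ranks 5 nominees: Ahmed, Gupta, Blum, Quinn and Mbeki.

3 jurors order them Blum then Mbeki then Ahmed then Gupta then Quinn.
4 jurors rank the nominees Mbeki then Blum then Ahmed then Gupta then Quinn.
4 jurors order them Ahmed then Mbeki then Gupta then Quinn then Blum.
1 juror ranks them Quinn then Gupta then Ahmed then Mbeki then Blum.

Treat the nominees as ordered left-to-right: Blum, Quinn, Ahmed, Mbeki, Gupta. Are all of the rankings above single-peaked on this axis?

Axis positions: Blum=1, Quinn=2, Ahmed=3, Mbeki=4, Gupta=5.
Type 1: ranking walks positions 1-4-3-5-2; Mbeki is ranked above Quinn even though Quinn lies between Mbeki and the peak Blum on the axis — preferences dip and rise again. Not single-peaked.
Type 2: ranking walks positions 4-1-3-5-2; Blum is ranked above Ahmed even though Ahmed lies between Blum and the peak Mbeki on the axis — preferences dip and rise again. Not single-peaked.
Type 3 (peak Ahmed at position 3): ranking walks positions 3-4-5-2-1, expanding outward from the peak — single-peaked.
Type 4: ranking walks positions 2-5-3-4-1; Gupta is ranked above Ahmed even though Ahmed lies between Gupta and the peak Quinn on the axis — preferences dip and rise again. Not single-peaked.
Type 1 violates single-peakedness, so the profile is not single-peaked on this axis.

no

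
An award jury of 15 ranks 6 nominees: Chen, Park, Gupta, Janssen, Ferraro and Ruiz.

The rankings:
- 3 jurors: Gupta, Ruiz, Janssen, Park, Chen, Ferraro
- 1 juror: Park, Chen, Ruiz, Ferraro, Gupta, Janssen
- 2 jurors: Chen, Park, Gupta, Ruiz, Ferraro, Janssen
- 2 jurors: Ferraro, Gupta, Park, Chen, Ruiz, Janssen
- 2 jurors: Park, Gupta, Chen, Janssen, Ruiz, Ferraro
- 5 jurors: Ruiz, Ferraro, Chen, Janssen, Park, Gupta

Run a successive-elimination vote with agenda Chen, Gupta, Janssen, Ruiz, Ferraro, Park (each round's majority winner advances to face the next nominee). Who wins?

Ruiz

Round 1: Chen vs Gupta — 8–7, Chen advances.
Round 2: Chen vs Janssen — 12–3, Chen advances.
Round 3: Chen vs Ruiz — 7–8, Ruiz advances.
Round 4: Ruiz vs Ferraro — 13–2, Ruiz advances.
Round 5: Ruiz vs Park — 8–7, Ruiz advances.
Ruiz survives the agenda.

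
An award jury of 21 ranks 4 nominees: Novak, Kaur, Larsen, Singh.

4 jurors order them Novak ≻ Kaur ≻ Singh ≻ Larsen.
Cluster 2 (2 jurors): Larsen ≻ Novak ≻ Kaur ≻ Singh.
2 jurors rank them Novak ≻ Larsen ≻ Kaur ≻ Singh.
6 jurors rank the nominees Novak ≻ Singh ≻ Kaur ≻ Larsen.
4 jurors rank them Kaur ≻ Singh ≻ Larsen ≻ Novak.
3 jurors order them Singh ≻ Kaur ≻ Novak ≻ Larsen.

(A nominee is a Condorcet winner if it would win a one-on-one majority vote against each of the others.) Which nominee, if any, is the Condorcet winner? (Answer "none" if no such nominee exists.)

Pairwise majorities:
Novak–Kaur: Novak 14–7.
Novak vs Larsen: Novak wins 15–6.
Novak vs Singh: Novak wins 14–7.
Kaur vs Larsen: Kaur wins 17–4.
Kaur vs Singh: Kaur, 12–9.
Larsen vs Singh: Singh, 17–4.
Only Novak has no losses; Novak is the Condorcet winner.

Novak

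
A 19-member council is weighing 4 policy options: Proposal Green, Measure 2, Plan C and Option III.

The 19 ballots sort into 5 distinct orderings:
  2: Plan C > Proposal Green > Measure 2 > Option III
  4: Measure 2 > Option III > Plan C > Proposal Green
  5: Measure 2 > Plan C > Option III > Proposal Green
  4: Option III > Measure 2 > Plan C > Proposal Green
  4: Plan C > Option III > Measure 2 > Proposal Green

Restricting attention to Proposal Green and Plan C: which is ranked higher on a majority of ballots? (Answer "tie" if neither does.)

No ballot ranks Proposal Green above Plan C: 0.
Ballots ranking Plan C above Proposal Green: 19 − 0 = 19.
Plan C wins the head-to-head 19–0.

Plan C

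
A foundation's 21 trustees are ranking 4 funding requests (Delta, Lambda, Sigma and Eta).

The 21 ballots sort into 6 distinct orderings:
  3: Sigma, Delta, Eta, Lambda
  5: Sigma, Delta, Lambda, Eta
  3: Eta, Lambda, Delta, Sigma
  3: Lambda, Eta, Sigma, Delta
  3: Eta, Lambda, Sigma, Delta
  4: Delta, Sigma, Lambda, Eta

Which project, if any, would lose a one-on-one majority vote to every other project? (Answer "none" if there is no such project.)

Head-to-head results (21 reviewers):
Delta vs Lambda: Delta, 12–9.
Delta–Sigma: Sigma 14–7.
Delta vs Eta: Delta, 12–9.
Lambda vs Sigma: Sigma wins 12–9.
Lambda vs Eta: Lambda is ranked higher on 5+3+4 = 12 ballots, Eta on 9. Lambda wins 12–9.
Sigma vs Eta: 3+5+4 = 12 for Sigma, 9 for Eta — Sigma by 12–9.
Only Eta has no wins; Eta is the Condorcet loser.

Eta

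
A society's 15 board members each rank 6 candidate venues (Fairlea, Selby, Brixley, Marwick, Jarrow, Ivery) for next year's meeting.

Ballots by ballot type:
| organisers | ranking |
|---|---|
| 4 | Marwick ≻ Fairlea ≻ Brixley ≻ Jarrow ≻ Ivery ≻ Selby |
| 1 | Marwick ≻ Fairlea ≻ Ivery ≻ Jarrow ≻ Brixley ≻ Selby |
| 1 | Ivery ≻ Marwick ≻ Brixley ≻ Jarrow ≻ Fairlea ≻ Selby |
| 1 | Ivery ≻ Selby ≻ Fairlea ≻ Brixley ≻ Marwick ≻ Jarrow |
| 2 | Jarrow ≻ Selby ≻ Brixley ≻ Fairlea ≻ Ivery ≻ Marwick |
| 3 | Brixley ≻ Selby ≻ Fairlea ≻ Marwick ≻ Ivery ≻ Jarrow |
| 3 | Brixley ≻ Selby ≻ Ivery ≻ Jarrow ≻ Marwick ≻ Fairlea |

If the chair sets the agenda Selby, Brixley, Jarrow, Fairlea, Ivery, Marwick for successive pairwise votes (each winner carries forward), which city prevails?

Brixley

Round 1: Selby vs Brixley — 3–12, Brixley advances.
Round 2: Brixley vs Jarrow — 12–3, Brixley advances.
Round 3: Brixley vs Fairlea — 9–6, Brixley advances.
Round 4: Brixley vs Ivery — 12–3, Brixley advances.
Round 5: Brixley vs Marwick — 9–6, Brixley advances.
The agenda winner is Brixley.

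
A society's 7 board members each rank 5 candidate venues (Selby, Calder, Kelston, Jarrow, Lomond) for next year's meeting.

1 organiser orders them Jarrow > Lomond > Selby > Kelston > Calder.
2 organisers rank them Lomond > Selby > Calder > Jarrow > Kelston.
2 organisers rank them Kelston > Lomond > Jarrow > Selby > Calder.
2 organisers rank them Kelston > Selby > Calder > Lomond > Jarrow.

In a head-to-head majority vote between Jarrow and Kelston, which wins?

Kelston

Ballots ranking Jarrow above Kelston: 1 + 2 = 3.
Ballots ranking Kelston above Jarrow: 7 − 3 = 4.
Kelston wins the head-to-head 4–3.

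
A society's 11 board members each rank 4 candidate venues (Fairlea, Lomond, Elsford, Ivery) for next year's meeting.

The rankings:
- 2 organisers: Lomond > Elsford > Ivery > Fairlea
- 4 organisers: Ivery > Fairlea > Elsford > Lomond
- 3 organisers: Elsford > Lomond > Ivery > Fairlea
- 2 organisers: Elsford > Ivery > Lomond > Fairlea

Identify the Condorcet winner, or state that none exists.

Pairwise majorities:
Fairlea vs Lomond: 4 to 7, Lomond.
Fairlea vs Elsford: Elsford, 7–4.
Fairlea vs Ivery: Ivery, 11–0.
Lomond vs Elsford: Elsford wins 9–2.
Lomond vs Ivery: Lomond preferred on 2+3 = 5 ballots; Ivery wins 6–5.
Elsford vs Ivery: Elsford wins 7–4.
Only Elsford has no losses; Elsford is the Condorcet winner.

Elsford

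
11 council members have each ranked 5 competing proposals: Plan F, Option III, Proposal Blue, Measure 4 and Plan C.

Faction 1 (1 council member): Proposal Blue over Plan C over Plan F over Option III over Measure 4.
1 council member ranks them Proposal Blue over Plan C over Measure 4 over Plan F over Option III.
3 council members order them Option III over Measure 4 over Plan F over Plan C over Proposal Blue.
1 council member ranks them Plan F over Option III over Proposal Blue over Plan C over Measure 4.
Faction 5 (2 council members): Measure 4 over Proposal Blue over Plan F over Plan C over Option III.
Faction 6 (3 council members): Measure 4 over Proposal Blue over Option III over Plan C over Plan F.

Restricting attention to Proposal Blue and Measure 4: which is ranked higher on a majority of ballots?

Measure 4

Ballots ranking Proposal Blue above Measure 4: 1 + 1 + 1 = 3.
Ballots ranking Measure 4 above Proposal Blue: 11 − 3 = 8.
Measure 4 wins the head-to-head 8–3.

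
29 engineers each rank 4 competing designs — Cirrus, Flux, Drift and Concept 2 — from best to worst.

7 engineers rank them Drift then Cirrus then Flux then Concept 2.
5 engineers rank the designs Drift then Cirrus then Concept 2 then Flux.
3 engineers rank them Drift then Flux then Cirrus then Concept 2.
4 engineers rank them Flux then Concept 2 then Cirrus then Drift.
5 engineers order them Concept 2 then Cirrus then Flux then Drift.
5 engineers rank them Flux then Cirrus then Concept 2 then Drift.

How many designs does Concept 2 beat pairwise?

0

Concept 2 against each rival (29 engineers):
Concept 2 vs Cirrus: Cirrus wins 20–9.
Concept 2 vs Flux: 5+5 = 10 for Concept 2, 19 for Flux — Flux by 19–10.
Concept 2 vs Drift: 4+5+5 = 14 for Concept 2, 15 for Drift — Drift by 15–14.
Concept 2 beats no one; loses to Cirrus, Flux, Drift — 0 pairwise wins.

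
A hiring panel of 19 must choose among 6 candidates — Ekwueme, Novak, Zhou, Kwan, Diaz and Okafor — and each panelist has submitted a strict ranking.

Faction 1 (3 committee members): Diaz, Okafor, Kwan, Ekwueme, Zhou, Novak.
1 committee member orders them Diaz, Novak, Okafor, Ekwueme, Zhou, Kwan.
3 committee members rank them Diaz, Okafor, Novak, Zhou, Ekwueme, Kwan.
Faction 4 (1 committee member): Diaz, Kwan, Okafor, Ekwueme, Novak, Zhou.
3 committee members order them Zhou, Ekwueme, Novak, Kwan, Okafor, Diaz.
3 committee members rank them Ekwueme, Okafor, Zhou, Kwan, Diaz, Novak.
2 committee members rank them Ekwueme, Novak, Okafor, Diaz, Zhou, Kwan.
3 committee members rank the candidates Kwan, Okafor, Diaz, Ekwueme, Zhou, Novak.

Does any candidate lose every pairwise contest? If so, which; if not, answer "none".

Pairwise majorities:
Ekwueme vs Novak: Ekwueme preferred on 3+1+3+3+2+3 = 15 ballots; Ekwueme wins 15–4.
Ekwueme–Zhou: Ekwueme 13–6.
Ekwueme vs Kwan: 12 to 7, Ekwueme.
Ekwueme vs Diaz: 8 to 11, Diaz.
Ekwueme–Okafor: Okafor 11–8.
Novak vs Zhou: Zhou wins 12–7.
Novak–Kwan: Kwan 10–9.
Novak vs Diaz: 5 to 14, Diaz.
Novak–Okafor: Okafor 13–6.
Zhou vs Kwan: 1+3+3+3+2 = 12 for Zhou, 7 for Kwan — Zhou by 12–7.
Zhou vs Diaz: Zhou is ranked higher on 3+3 = 6 ballots, Diaz on 13. Diaz wins 13–6.
Zhou vs Okafor: Okafor wins 16–3.
Kwan vs Diaz: Diaz, 10–9.
Kwan vs Okafor: Okafor, 12–7.
Diaz vs Okafor: 3+1+3+1 = 8 for Diaz, 11 for Okafor — Okafor by 11–8.
Novak is beaten in every head-to-head and is the Condorcet loser.

Novak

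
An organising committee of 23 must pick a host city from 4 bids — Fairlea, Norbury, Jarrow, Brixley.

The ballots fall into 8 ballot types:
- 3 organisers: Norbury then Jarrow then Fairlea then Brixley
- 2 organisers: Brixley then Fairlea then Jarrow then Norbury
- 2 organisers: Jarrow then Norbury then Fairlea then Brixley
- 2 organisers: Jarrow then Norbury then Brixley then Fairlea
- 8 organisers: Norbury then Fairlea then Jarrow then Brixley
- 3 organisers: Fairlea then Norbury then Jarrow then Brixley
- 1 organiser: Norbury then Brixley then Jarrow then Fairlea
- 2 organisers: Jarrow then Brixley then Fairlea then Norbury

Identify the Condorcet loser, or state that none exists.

Brixley

Head-to-head results (23 organisers):
Fairlea vs Norbury: Norbury wins 16–7.
Fairlea vs Jarrow: Fairlea wins 13–10.
Fairlea vs Brixley: Fairlea, 16–7.
Norbury vs Jarrow: Norbury wins 15–8.
Norbury–Brixley: Norbury 19–4.
Jarrow vs Brixley: Jarrow, 20–3.
Only Brixley has no wins; Brixley is the Condorcet loser.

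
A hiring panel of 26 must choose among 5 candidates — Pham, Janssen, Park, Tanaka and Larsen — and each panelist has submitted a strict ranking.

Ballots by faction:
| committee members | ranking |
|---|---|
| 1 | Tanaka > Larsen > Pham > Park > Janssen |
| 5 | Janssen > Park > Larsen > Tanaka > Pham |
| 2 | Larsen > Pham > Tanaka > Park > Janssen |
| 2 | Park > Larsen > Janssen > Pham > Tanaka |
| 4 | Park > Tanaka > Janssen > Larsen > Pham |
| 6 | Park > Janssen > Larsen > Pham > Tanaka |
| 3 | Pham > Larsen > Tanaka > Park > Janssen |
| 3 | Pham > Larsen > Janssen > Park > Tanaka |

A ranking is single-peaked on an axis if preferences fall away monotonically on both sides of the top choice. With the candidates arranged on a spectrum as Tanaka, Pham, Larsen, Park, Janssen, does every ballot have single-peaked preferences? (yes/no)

no

Axis positions: Tanaka=1, Pham=2, Larsen=3, Park=4, Janssen=5.
Faction 1: ranking walks positions 1-3-2-4-5; Larsen is ranked above Pham even though Pham lies between Larsen and the peak Tanaka on the axis — preferences dip and rise again. Not single-peaked.
Faction 2: ranking walks positions 5-4-3-1-2; Tanaka is ranked above Pham even though Pham lies between Tanaka and the peak Janssen on the axis — preferences dip and rise again. Not single-peaked.
Faction 3 (peak Larsen at position 3): ranking walks positions 3-2-1-4-5, expanding outward from the peak — single-peaked.
Faction 4 (peak Park at position 4): ranking walks positions 4-3-5-2-1, expanding outward from the peak — single-peaked.
Faction 5: ranking walks positions 4-1-5-3-2; Tanaka is ranked above Larsen even though Larsen lies between Tanaka and the peak Park on the axis — preferences dip and rise again. Not single-peaked.
Faction 6 (peak Park at position 4): ranking walks positions 4-5-3-2-1, expanding outward from the peak — single-peaked.
Faction 7 (peak Pham at position 2): ranking walks positions 2-3-1-4-5, expanding outward from the peak — single-peaked.
Faction 8: ranking walks positions 2-3-5-4-1; Janssen is ranked above Park even though Park lies between Janssen and the peak Pham on the axis — preferences dip and rise again. Not single-peaked.
Faction 1 violates single-peakedness, so the profile is not single-peaked on this axis.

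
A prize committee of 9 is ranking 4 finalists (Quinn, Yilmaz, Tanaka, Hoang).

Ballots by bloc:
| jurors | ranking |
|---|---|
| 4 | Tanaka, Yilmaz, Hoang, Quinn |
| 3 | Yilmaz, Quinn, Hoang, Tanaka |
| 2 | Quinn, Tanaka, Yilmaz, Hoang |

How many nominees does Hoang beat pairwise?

0

Hoang against each rival (9 jurors):
Hoang vs Quinn: Quinn, 5–4.
Hoang vs Yilmaz: Hoang preferred on 0 ballots; Yilmaz wins 9–0.
Hoang vs Tanaka: 3 for Hoang, 6 for Tanaka — Tanaka by 6–3.
Hoang beats no one; loses to Quinn, Yilmaz, Tanaka — 0 pairwise wins.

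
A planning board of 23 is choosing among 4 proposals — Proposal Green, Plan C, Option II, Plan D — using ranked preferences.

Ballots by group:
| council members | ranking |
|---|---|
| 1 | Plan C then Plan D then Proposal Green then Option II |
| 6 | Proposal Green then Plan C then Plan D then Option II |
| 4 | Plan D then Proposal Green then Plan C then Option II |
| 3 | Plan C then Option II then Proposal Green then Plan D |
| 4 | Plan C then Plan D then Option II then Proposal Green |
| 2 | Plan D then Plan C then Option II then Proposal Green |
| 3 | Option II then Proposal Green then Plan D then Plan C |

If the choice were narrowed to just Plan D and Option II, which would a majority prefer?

Ballots ranking Plan D above Option II: 1 + 6 + 4 + 4 + 2 = 17.
Ballots ranking Option II above Plan D: 23 − 17 = 6.
Plan D wins the head-to-head 17–6.

Plan D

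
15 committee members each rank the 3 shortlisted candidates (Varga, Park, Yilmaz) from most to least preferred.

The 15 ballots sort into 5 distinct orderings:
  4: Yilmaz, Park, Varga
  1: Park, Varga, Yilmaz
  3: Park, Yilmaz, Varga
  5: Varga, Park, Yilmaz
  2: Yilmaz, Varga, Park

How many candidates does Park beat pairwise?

2

Park against each rival (15 committee members):
Park vs Varga: Park is ranked higher on 4+1+3 = 8 ballots, Varga on 7. Park wins 8–7.
Park vs Yilmaz: Park, 9–6.
Park beats Varga, Yilmaz — 2 pairwise wins.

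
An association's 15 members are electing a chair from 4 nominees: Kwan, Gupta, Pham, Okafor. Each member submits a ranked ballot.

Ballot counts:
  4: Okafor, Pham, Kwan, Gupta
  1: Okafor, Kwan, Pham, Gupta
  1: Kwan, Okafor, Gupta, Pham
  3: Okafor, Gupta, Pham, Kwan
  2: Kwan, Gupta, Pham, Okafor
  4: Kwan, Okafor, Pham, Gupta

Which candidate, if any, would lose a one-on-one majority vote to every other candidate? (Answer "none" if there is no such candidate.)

Head-to-head results (15 voters):
Kwan vs Gupta: Kwan is ranked higher on 4+1+1+2+4 = 12 ballots, Gupta on 3. Kwan wins 12–3.
Kwan–Pham: Kwan 8–7.
Kwan vs Okafor: 7 to 8, Okafor.
Gupta vs Pham: Pham wins 9–6.
Gupta vs Okafor: Okafor, 13–2.
Pham vs Okafor: Pham preferred on 2 ballots; Okafor wins 13–2.
Gupta is beaten in every head-to-head and is the Condorcet loser.

Gupta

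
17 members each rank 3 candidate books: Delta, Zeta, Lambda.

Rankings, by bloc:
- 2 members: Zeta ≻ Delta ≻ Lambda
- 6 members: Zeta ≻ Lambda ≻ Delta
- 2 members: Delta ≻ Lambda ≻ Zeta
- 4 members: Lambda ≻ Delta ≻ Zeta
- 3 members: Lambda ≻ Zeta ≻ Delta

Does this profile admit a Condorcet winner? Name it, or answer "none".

Check each pair by majority over 17 ballots:
Delta vs Zeta: Zeta, 11–6.
Delta–Lambda: Lambda 13–4.
Zeta–Lambda: Lambda 9–8.
Lambda defeats every rival head-to-head and is the Condorcet winner.

Lambda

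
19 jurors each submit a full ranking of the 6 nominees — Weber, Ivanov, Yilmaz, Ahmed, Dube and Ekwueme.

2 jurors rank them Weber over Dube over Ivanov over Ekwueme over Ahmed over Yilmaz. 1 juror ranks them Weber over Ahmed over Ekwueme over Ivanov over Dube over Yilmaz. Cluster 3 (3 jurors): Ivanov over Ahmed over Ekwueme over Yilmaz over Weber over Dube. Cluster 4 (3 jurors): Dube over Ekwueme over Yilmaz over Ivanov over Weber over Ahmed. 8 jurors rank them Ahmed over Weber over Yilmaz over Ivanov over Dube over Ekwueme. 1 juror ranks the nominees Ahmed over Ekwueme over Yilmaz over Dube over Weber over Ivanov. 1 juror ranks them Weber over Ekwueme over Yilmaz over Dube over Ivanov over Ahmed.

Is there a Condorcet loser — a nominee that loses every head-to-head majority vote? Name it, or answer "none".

Head-to-head results (19 jurors):
Weber vs Ivanov: Weber, 13–6.
Weber vs Yilmaz: 12 to 7, Weber.
Weber vs Ahmed: Ahmed wins 12–7.
Weber vs Dube: Weber preferred on 2+1+3+8+1 = 15 ballots; Weber wins 15–4.
Weber–Ekwueme: Weber 12–7.
Ivanov–Yilmaz: Yilmaz 13–6.
Ivanov vs Ahmed: Ahmed, 10–9.
Ivanov vs Dube: 1+3+8 = 12 for Ivanov, 7 for Dube — Ivanov by 12–7.
Ivanov–Ekwueme: Ivanov 13–6.
Yilmaz–Ahmed: Ahmed 15–4.
Yilmaz vs Dube: Yilmaz is ranked higher on 3+8+1+1 = 13 ballots, Dube on 6. Yilmaz wins 13–6.
Yilmaz vs Ekwueme: Ekwueme wins 11–8.
Ahmed–Dube: Ahmed 13–6.
Ahmed–Ekwueme: Ahmed 13–6.
Dube vs Ekwueme: Dube preferred on 2+3+8 = 13 ballots; Dube wins 13–6.
No nominee is winless: Weber beats Ivanov; Ivanov beats Dube; Yilmaz beats Ivanov; Ahmed beats Weber; Dube beats Ekwueme; Ekwueme beats Yilmaz. There is no Condorcet loser.

none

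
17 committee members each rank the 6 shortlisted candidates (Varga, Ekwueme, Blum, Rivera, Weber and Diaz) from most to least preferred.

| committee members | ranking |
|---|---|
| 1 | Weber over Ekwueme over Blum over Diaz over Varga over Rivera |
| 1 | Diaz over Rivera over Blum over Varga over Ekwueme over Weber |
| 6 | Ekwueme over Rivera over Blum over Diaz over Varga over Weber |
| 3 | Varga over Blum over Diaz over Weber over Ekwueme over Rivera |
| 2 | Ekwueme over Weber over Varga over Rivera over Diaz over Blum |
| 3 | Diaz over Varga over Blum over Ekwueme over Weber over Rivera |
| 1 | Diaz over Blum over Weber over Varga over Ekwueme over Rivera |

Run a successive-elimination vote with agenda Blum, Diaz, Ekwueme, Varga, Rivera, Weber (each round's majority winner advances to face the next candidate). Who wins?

Ekwueme

Round 1: Blum vs Diaz — 10–7, Blum advances.
Round 2: Blum vs Ekwueme — 8–9, Ekwueme advances.
Round 3: Ekwueme vs Varga — 9–8, Ekwueme advances.
Round 4: Ekwueme vs Rivera — 16–1, Ekwueme advances.
Round 5: Ekwueme vs Weber — 12–5, Ekwueme advances.
Ekwueme survives the agenda.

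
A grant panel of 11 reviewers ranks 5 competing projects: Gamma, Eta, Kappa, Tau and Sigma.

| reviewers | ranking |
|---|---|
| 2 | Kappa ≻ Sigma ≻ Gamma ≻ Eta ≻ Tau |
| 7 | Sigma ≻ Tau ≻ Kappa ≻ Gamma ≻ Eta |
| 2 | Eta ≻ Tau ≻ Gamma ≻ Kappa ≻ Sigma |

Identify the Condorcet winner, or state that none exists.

Sigma

Check each pair by majority over 11 ballots:
Gamma vs Eta: 9 to 2, Gamma.
Gamma vs Kappa: Gamma is ranked higher on 2 ballots, Kappa on 9. Kappa wins 9–2.
Gamma vs Tau: Gamma preferred on 2 ballots; Tau wins 9–2.
Gamma vs Sigma: 2 to 9, Sigma.
Eta vs Kappa: 2 for Eta, 9 for Kappa — Kappa by 9–2.
Eta vs Tau: Eta is ranked higher on 2+2 = 4 ballots, Tau on 7. Tau wins 7–4.
Eta vs Sigma: Eta is ranked higher on 2 ballots, Sigma on 9. Sigma wins 9–2.
Kappa vs Tau: Kappa preferred on 2 ballots; Tau wins 9–2.
Kappa vs Sigma: 4 to 7, Sigma.
Tau vs Sigma: Tau is ranked higher on 2 ballots, Sigma on 9. Sigma wins 9–2.
Sigma defeats every rival head-to-head and is the Condorcet winner.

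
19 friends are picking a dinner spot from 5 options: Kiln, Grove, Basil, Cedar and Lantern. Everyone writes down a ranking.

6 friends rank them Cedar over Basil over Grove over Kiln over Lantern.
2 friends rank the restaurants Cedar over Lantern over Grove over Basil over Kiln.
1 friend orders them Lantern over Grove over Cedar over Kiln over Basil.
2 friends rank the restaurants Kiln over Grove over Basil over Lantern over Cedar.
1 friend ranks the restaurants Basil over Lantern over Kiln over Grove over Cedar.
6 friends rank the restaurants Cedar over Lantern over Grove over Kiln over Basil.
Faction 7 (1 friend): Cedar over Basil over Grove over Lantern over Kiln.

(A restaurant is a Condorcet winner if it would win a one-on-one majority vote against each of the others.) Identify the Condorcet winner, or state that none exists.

Cedar

Pairwise majorities:
Kiln vs Grove: Kiln preferred on 2+1 = 3 ballots; Grove wins 16–3.
Kiln vs Basil: Kiln is ranked higher on 1+2+6 = 9 ballots, Basil on 10. Basil wins 10–9.
Kiln vs Cedar: 2+1 = 3 for Kiln, 16 for Cedar — Cedar by 16–3.
Kiln vs Lantern: Lantern wins 11–8.
Grove vs Basil: Grove wins 11–8.
Grove vs Cedar: Grove is ranked higher on 1+2+1 = 4 ballots, Cedar on 15. Cedar wins 15–4.
Grove vs Lantern: Grove is ranked higher on 6+2+1 = 9 ballots, Lantern on 10. Lantern wins 10–9.
Basil vs Cedar: Cedar wins 16–3.
Basil–Lantern: Basil 10–9.
Cedar vs Lantern: Cedar preferred on 6+2+6+1 = 15 ballots; Cedar wins 15–4.
Cedar beats each of Kiln, Grove, Basil, Lantern — Cedar is the Condorcet winner.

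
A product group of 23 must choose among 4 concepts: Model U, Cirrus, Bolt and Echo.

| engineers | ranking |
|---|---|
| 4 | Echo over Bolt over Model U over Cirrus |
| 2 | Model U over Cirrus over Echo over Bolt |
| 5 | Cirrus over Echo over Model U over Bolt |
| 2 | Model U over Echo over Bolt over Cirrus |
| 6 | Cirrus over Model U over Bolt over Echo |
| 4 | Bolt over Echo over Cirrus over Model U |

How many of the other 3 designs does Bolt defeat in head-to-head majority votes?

0

Bolt against each rival (23 engineers):
Bolt vs Model U: Model U wins 15–8.
Bolt vs Cirrus: Cirrus, 13–10.
Bolt vs Echo: 6+4 = 10 for Bolt, 13 for Echo — Echo by 13–10.
Bolt beats no one; loses to Model U, Cirrus, Echo — 0 pairwise wins.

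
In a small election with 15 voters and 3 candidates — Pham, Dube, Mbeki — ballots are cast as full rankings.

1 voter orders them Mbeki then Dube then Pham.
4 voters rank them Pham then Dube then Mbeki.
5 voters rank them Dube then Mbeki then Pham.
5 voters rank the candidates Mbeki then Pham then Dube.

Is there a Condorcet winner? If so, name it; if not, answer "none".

none

Check each pair by majority over 15 ballots:
Pham vs Dube: Pham wins 9–6.
Pham vs Mbeki: Mbeki, 11–4.
Dube–Mbeki: Dube 9–6.
No candidate is unbeaten: Pham loses to Mbeki; Dube loses to Pham; Mbeki loses to Dube. In particular Pham > Dube > Mbeki > Pham is a majority cycle — no Condorcet winner exists.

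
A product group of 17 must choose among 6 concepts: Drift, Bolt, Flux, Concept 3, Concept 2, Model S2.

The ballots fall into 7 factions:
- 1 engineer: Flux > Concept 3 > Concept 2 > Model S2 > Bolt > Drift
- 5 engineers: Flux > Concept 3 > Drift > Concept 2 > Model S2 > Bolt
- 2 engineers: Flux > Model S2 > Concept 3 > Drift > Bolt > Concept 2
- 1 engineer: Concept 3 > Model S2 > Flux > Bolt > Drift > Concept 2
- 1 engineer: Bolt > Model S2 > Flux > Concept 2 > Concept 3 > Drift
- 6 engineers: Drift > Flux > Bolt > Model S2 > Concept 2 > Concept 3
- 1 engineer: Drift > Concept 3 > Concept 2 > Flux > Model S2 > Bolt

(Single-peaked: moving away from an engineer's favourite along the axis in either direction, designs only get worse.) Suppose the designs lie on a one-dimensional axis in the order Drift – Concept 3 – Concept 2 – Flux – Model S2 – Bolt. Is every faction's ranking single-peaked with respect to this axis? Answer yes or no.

no

Axis positions: Drift=1, Concept 3=2, Concept 2=3, Flux=4, Model S2=5, Bolt=6.
Faction 1: ranking walks positions 4-2-3-5-6-1; Concept 3 is ranked above Concept 2 even though Concept 2 lies between Concept 3 and the peak Flux on the axis — preferences dip and rise again. Not single-peaked.
Faction 2: ranking walks positions 4-2-1-3-5-6; Concept 3 is ranked above Concept 2 even though Concept 2 lies between Concept 3 and the peak Flux on the axis — preferences dip and rise again. Not single-peaked.
Faction 3: ranking walks positions 4-5-2-1-6-3; Concept 3 is ranked above Concept 2 even though Concept 2 lies between Concept 3 and the peak Flux on the axis — preferences dip and rise again. Not single-peaked.
Faction 4: ranking walks positions 2-5-4-6-1-3; Model S2 is ranked above Concept 2 even though Concept 2 lies between Model S2 and the peak Concept 3 on the axis — preferences dip and rise again. Not single-peaked.
Faction 5 (peak Bolt at position 6): ranking walks positions 6-5-4-3-2-1, expanding outward from the peak — single-peaked.
Faction 6: ranking walks positions 1-4-6-5-3-2; Flux is ranked above Concept 3 even though Concept 3 lies between Flux and the peak Drift on the axis — preferences dip and rise again. Not single-peaked.
Faction 7 (peak Drift at position 1): ranking walks positions 1-2-3-4-5-6, expanding outward from the peak — single-peaked.
Faction 1 violates single-peakedness, so the profile is not single-peaked on this axis.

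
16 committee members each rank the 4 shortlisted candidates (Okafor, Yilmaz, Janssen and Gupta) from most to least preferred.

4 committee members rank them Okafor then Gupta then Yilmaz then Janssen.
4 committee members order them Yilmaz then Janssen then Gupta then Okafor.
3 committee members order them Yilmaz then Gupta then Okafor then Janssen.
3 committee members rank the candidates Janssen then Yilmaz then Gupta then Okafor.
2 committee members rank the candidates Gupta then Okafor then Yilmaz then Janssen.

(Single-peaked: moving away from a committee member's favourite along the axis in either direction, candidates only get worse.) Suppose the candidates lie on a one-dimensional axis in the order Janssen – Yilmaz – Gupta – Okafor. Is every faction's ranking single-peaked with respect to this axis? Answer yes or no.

Axis positions: Janssen=1, Yilmaz=2, Gupta=3, Okafor=4.
Faction 1 (peak Okafor at position 4): ranking walks positions 4-3-2-1, expanding outward from the peak — single-peaked.
Faction 2 (peak Yilmaz at position 2): ranking walks positions 2-1-3-4, expanding outward from the peak — single-peaked.
Faction 3 (peak Yilmaz at position 2): ranking walks positions 2-3-4-1, expanding outward from the peak — single-peaked.
Faction 4 (peak Janssen at position 1): ranking walks positions 1-2-3-4, expanding outward from the peak — single-peaked.
Faction 5 (peak Gupta at position 3): ranking walks positions 3-4-2-1, expanding outward from the peak — single-peaked.
Every ranking is single-peaked on this axis.

yes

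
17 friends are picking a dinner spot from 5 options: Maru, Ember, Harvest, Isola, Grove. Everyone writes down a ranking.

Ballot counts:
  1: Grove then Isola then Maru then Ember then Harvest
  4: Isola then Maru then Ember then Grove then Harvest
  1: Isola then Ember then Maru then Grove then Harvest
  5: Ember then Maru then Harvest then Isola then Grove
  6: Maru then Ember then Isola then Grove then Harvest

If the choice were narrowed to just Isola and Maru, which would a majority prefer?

Ballots ranking Isola above Maru: 1 + 4 + 1 = 6.
Ballots ranking Maru above Isola: 17 − 6 = 11.
Maru wins the head-to-head 11–6.

Maru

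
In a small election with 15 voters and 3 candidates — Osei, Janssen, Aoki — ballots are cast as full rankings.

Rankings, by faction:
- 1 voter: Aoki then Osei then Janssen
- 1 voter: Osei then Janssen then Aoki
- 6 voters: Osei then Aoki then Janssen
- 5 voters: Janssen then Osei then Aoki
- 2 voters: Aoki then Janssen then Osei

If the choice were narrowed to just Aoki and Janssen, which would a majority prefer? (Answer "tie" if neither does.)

Ballots ranking Aoki above Janssen: 1 + 6 + 2 = 9.
Ballots ranking Janssen above Aoki: 15 − 9 = 6.
Aoki wins the head-to-head 9–6.

Aoki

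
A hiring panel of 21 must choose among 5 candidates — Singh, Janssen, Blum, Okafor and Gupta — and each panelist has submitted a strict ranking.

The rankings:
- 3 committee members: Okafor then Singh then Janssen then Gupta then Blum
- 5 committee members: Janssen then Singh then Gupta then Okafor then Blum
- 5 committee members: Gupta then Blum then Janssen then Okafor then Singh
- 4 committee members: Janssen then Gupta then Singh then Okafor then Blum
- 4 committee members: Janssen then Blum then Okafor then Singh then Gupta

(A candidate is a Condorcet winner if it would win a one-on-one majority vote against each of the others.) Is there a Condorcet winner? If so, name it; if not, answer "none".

Pairwise majorities:
Singh vs Janssen: Singh preferred on 3 ballots; Janssen wins 18–3.
Singh vs Blum: Singh, 12–9.
Singh vs Okafor: Okafor wins 12–9.
Singh vs Gupta: Singh wins 12–9.
Janssen–Blum: Janssen 16–5.
Janssen vs Okafor: Janssen preferred on 5+5+4+4 = 18 ballots; Janssen wins 18–3.
Janssen–Gupta: Janssen 16–5.
Blum vs Okafor: Okafor, 12–9.
Blum vs Gupta: Gupta, 17–4.
Okafor vs Gupta: 3+4 = 7 for Okafor, 14 for Gupta — Gupta by 14–7.
Only Janssen has no losses; Janssen is the Condorcet winner.

Janssen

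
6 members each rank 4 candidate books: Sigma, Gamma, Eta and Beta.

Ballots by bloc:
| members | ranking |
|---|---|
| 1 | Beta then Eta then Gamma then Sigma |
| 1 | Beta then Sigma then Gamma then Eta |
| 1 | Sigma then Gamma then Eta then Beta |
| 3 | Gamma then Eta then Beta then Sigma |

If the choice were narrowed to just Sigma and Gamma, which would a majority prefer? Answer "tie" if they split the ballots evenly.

Gamma

Ballots ranking Sigma above Gamma: 1 + 1 = 2.
Ballots ranking Gamma above Sigma: 6 − 2 = 4.
Gamma wins the head-to-head 4–2.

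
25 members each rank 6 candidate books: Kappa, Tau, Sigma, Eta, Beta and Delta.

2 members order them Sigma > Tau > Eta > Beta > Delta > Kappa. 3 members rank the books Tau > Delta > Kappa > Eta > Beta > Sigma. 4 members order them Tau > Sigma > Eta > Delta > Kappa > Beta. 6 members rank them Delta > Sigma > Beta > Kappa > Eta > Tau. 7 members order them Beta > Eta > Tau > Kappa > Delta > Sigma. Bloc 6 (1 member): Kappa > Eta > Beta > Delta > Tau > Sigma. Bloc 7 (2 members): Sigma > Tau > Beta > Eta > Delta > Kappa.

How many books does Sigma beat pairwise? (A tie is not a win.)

3

Sigma against each rival (25 members):
Sigma vs Kappa: Sigma is ranked higher on 2+4+6+2 = 14 ballots, Kappa on 11. Sigma wins 14–11.
Sigma vs Tau: Sigma preferred on 2+6+2 = 10 ballots; Tau wins 15–10.
Sigma–Eta: Sigma 14–11.
Sigma vs Beta: Sigma is ranked higher on 2+4+6+2 = 14 ballots, Beta on 11. Sigma wins 14–11.
Sigma vs Delta: Delta wins 17–8.
Sigma beats Kappa, Eta, Beta; loses to Tau, Delta — 3 pairwise wins.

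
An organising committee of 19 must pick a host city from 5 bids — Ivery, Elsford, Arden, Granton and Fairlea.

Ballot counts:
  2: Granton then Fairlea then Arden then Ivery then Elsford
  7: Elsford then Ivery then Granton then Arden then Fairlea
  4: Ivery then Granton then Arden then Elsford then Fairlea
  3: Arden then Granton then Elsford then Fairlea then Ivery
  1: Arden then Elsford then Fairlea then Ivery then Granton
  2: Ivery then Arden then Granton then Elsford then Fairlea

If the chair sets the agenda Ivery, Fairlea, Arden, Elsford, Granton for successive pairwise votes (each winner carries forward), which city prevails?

Granton

Round 1: Ivery vs Fairlea — 13–6, Ivery advances.
Round 2: Ivery vs Arden — 13–6, Ivery advances.
Round 3: Ivery vs Elsford — 8–11, Elsford advances.
Round 4: Elsford vs Granton — 8–11, Granton advances.
The agenda winner is Granton.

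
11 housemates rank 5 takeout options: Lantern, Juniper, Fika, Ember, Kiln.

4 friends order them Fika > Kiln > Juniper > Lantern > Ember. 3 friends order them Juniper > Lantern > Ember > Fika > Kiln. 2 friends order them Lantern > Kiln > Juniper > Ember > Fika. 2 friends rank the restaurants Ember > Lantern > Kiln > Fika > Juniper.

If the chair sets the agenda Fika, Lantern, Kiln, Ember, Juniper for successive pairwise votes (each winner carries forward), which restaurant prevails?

Juniper

Round 1: Fika vs Lantern — 4–7, Lantern advances.
Round 2: Lantern vs Kiln — 7–4, Lantern advances.
Round 3: Lantern vs Ember — 9–2, Lantern advances.
Round 4: Lantern vs Juniper — 4–7, Juniper advances.
Juniper survives the agenda.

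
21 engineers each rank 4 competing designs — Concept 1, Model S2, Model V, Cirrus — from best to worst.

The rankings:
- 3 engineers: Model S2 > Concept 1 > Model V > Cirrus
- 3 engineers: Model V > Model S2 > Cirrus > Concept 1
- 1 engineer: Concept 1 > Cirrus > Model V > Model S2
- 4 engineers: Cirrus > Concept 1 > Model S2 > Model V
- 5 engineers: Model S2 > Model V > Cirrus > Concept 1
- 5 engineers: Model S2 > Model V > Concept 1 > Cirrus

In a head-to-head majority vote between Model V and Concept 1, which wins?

Model V

Ballots ranking Model V above Concept 1: 3 + 5 + 5 = 13.
Ballots ranking Concept 1 above Model V: 21 − 13 = 8.
Model V wins the head-to-head 13–8.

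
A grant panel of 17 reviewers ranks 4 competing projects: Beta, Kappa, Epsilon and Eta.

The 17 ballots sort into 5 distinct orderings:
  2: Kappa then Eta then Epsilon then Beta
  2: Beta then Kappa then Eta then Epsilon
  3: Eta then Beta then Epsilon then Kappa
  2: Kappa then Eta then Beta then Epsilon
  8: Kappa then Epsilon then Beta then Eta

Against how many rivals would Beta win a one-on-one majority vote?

1

Beta against each rival (17 reviewers):
Beta vs Kappa: 5 to 12, Kappa.
Beta vs Epsilon: Beta is ranked higher on 2+3+2 = 7 ballots, Epsilon on 10. Epsilon wins 10–7.
Beta vs Eta: Beta preferred on 2+8 = 10 ballots; Beta wins 10–7.
Beta beats Eta; loses to Kappa, Epsilon — 1 pairwise win.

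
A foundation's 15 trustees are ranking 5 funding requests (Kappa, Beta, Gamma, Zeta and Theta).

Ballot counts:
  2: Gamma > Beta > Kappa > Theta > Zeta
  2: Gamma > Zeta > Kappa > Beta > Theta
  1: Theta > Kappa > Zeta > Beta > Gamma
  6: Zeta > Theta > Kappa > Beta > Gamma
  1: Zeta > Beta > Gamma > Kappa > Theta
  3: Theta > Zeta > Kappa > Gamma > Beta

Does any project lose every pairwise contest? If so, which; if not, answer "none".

Gamma

Pairwise majorities:
Kappa vs Beta: Kappa wins 12–3.
Kappa vs Gamma: Kappa, 10–5.
Kappa vs Zeta: Kappa is ranked higher on 2+1 = 3 ballots, Zeta on 12. Zeta wins 12–3.
Kappa vs Theta: 2+2+1 = 5 for Kappa, 10 for Theta — Theta by 10–5.
Beta vs Gamma: Beta preferred on 1+6+1 = 8 ballots; Beta wins 8–7.
Beta vs Zeta: Beta preferred on 2 ballots; Zeta wins 13–2.
Beta vs Theta: Theta, 10–5.
Gamma–Zeta: Zeta 11–4.
Gamma vs Theta: 2+2+1 = 5 for Gamma, 10 for Theta — Theta by 10–5.
Zeta vs Theta: Zeta, 9–6.
Gamma loses to every other project — it is the Condorcet loser.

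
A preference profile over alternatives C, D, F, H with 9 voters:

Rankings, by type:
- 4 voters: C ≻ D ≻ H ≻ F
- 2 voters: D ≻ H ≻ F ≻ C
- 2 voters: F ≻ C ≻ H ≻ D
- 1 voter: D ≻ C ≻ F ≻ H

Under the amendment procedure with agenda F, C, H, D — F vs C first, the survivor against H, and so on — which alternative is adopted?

Round 1: F vs C — 4–5, C advances.
Round 2: C vs H — 7–2, C advances.
Round 3: C vs D — 6–3, C advances.
The agenda winner is C.

C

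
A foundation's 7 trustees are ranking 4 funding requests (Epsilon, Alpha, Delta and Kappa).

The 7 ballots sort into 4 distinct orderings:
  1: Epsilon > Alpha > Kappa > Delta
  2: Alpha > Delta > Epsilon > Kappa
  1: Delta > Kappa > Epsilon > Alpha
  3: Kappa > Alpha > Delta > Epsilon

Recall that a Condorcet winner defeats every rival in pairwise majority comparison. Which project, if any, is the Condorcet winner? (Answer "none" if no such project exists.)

Kappa

Head-to-head results (7 reviewers):
Epsilon–Alpha: Alpha 5–2.
Epsilon vs Delta: Delta, 6–1.
Epsilon vs Kappa: Kappa, 4–3.
Alpha–Delta: Alpha 6–1.
Alpha vs Kappa: Kappa, 4–3.
Delta vs Kappa: Kappa wins 4–3.
Only Kappa has no losses; Kappa is the Condorcet winner.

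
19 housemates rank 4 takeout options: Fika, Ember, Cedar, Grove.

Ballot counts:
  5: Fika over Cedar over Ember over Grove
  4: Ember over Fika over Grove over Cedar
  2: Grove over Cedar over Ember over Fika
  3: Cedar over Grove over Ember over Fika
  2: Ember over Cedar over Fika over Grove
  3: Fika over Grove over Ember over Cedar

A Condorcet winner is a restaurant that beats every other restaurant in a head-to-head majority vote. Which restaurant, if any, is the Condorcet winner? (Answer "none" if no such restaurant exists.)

Head-to-head results (19 friends):
Fika vs Ember: 8 to 11, Ember.
Fika vs Cedar: Fika preferred on 5+4+3 = 12 ballots; Fika wins 12–7.
Fika vs Grove: Fika is ranked higher on 5+4+2+3 = 14 ballots, Grove on 5. Fika wins 14–5.
Ember vs Cedar: Ember is ranked higher on 4+2+3 = 9 ballots, Cedar on 10. Cedar wins 10–9.
Ember vs Grove: Ember is ranked higher on 5+4+2 = 11 ballots, Grove on 8. Ember wins 11–8.
Cedar vs Grove: Cedar preferred on 5+3+2 = 10 ballots; Cedar wins 10–9.
Each restaurant drops at least one matchup (Fika loses to Ember; Ember loses to Cedar; Cedar loses to Fika; Grove loses to Fika); the cycle Fika → Cedar → Ember → Fika rules out a Condorcet winner.

none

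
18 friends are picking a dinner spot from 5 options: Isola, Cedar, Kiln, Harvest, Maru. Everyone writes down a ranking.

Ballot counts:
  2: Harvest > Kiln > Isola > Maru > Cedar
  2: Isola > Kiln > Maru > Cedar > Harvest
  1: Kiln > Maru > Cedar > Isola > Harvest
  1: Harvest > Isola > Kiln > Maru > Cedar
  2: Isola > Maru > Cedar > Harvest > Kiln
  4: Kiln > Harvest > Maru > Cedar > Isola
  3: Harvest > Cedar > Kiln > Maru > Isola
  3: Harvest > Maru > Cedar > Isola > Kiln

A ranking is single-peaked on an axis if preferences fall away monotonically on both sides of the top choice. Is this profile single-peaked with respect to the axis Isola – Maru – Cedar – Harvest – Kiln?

no

Axis positions: Isola=1, Maru=2, Cedar=3, Harvest=4, Kiln=5.
Bloc 1: ranking walks positions 4-5-1-2-3; Isola is ranked above Cedar even though Cedar lies between Isola and the peak Harvest on the axis — preferences dip and rise again. Not single-peaked.
Bloc 2: ranking walks positions 1-5-2-3-4; Kiln is ranked above Maru even though Maru lies between Kiln and the peak Isola on the axis — preferences dip and rise again. Not single-peaked.
Bloc 3: ranking walks positions 5-2-3-1-4; Maru is ranked above Harvest even though Harvest lies between Maru and the peak Kiln on the axis — preferences dip and rise again. Not single-peaked.
Bloc 4: ranking walks positions 4-1-5-2-3; Isola is ranked above Cedar even though Cedar lies between Isola and the peak Harvest on the axis — preferences dip and rise again. Not single-peaked.
Bloc 5 (peak Isola at position 1): ranking walks positions 1-2-3-4-5, expanding outward from the peak — single-peaked.
Bloc 6: ranking walks positions 5-4-2-3-1; Maru is ranked above Cedar even though Cedar lies between Maru and the peak Kiln on the axis — preferences dip and rise again. Not single-peaked.
Bloc 7 (peak Harvest at position 4): ranking walks positions 4-3-5-2-1, expanding outward from the peak — single-peaked.
Bloc 8: ranking walks positions 4-2-3-1-5; Maru is ranked above Cedar even though Cedar lies between Maru and the peak Harvest on the axis — preferences dip and rise again. Not single-peaked.
Bloc 1 violates single-peakedness, so the profile is not single-peaked on this axis.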